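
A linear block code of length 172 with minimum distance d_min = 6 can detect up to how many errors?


Detection capability = d_min - 1 = 6 - 1 = 5

5 errors


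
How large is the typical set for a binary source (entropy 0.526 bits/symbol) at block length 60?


log2|A_typical| = nH = 60 * 0.526 = 31.56, so |A_typical| ~ 2^31.56 = 3.166e+09

3.166e+09


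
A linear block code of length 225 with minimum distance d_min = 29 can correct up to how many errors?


Correction capability = floor((d-1)/2) = floor((29-1)/2) = 14

14 errors


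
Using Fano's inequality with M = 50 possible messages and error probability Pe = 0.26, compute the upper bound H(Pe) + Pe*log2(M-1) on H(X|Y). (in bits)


H(Pe) = -Pe*log2(Pe) - (1-Pe)*log2(1-Pe) = -0.26*log2(0.26) - 0.74*log2(0.74) = 0.505288 + 0.321458 = 0.8267. Pe*log2(M-1) = 0.26*log2(49) = 1.459825. Bound = H(Pe) + Pe*log2(M-1) = 0.505288 + 0.321458 + 1.459825 = 2.2866

2.2866 bits


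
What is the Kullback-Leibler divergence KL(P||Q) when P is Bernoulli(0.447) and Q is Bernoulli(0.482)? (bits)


KL = p*log2(p/q) + (1-p)*log2((1-p)/(1-q)) = 0.447*log2(0.447/0.482) + 0.553*log2(0.553/0.518) = 0.0035

0.0035 bits


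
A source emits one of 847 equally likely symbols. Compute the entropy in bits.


H = log2(n) = log2(847) = 9.7262

9.7262 bits


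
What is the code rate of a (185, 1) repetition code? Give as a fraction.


Rate = k/n = 1/185

1/185


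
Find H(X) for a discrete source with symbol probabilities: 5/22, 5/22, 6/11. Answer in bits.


H = -sum(p_i * log2(p_i)). Terms: -(5/22)*log2(5/22) = 0.485796; -(5/22)*log2(5/22) = 0.485796; -(6/11)*log2(6/11) = 0.476983. H = 0.485796 + 0.485796 + 0.476983 = 1.4486

1.4486 bits


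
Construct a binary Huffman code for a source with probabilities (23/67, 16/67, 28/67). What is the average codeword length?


Huffman construction (repeatedly merge the two least-probable nodes; each merge adds 1 bit to every symbol beneath it): 16/67 + 23/67 = 39/67; 28/67 + 39/67 = 1. Resulting codeword lengths (in the order the probabilities were given): (2, 2, 1). L_avg = sum(p_i * l_i) = 23/67*2 + 16/67*2 + 28/67*1 = 106/67 = 1.5821

1.5821 bits


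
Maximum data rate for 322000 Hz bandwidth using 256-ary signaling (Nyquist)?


Rate = 2 * B * log2(M) = 2 * 322000 * 8.0 = 5152000.0

5152000.0 bps


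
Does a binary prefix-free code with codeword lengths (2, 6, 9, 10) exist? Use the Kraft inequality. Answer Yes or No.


Kraft sum = sum(2^(-l_i)) = 0.2686, need <= 1. Result: satisfied (a binary prefix-free code with these lengths exists)

Yes


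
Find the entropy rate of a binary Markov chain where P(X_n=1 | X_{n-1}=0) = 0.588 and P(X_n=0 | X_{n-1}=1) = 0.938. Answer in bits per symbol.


Stationary distribution: pi_0 = p10/(p01+p10) = 0.6147, pi_1 = 0.3853. Entropy rate H' = pi_0*H(p01) + pi_1*H(p10) = 0.6147*0.9775 + 0.3853*0.3353 = 0.7301

0.7301 bits/symbol


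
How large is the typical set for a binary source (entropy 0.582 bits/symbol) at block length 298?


log2|A_typical| = nH = 298 * 0.582 = 173.436, so |A_typical| ~ 2^173.436 = 1.620e+52

1.620e+52


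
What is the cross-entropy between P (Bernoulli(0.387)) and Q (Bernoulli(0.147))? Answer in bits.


H(P,Q) = -p*log2(q) - (1-p)*log2(1-q). -0.387*log2(0.147) = 1.070485; -0.613*log2(0.853) = 0.140611. H(P,Q) = 1.070485 + 0.140611 = 1.2111

1.2111 bits


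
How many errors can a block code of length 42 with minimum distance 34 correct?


Correction capability = floor((d-1)/2) = floor((34-1)/2) = 16

16 errors


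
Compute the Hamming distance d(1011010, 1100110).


Count differing positions: . ^ ^ ^ ^ . . = 4 differences

4


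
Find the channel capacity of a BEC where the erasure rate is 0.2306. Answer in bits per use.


C = 1 - epsilon = 1 - 0.2306 = 0.7694

0.7694 bits


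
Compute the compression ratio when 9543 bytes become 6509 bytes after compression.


Ratio = original / compressed = 9543 / 6509 = 1.4661

1.4661


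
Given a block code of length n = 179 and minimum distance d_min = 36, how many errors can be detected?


Detection capability = d_min - 1 = 36 - 1 = 35

35 errors


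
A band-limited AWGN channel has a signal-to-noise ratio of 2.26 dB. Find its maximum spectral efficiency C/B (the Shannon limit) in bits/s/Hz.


SNR_linear = 10^(2.26/10) = 1.6827; C/B = log2(1 + SNR_linear) = log2(1 + 1.6827) = 1.4237

1.4237 bits/s/Hz


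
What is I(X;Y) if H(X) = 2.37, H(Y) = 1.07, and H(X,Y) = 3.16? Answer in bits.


I(X;Y) = H(X) + H(Y) - H(X,Y) = 2.37 + 1.07 - 3.16 = 0.28

0.28 bits


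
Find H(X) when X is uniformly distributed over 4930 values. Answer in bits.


H = log2(n) = log2(4930) = 12.2674

12.2674 bits


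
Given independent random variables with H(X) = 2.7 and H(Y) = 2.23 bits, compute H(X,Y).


For independent variables, H(X,Y) = H(X) + H(Y) = 2.7 + 2.23 = 4.93

4.93 bits


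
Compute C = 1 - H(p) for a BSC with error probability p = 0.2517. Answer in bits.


H(p) = -p*log2(p) - (1-p)*log2(1-p) = -0.2517*log2(0.2517) - 0.7483*log2(0.7483) = 0.500939 + 0.313022 = 0.814. C = 1 - H(p) = 1 - 0.814 = 0.186

0.186 bits


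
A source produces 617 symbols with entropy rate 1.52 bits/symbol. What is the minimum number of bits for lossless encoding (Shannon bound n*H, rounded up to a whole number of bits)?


Minimum bits >= n * H = 617 * 1.52 = 937.84, rounded up to a whole number of bits = 938

938 bits


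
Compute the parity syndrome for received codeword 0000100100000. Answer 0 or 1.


Syndrome = XOR of all bits = 0 XOR 0 XOR 0 XOR 0 XOR 1 XOR 0 XOR 0 XOR 1 XOR 0 XOR 0 XOR 0 XOR 0 XOR 0 = 0

0


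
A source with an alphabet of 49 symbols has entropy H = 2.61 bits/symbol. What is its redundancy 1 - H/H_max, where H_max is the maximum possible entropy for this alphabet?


H_max = log2(K) = log2(49) = 5.6147 bits/symbol. Redundancy = 1 - H/H_max = 1 - 2.61/5.6147 = 1 - 0.4649 = 0.5351

0.5351


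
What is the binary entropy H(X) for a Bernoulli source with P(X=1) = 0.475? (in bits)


H = -p*log2(p) - (1-p)*log2(1-p). -0.475*log2(0.475) = 0.510150; -0.525*log2(0.525) = 0.488046. H = 0.510150 + 0.488046 = 0.9982

0.9982 bits


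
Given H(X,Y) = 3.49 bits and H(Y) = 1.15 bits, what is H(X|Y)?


H(X|Y) = H(X,Y) - H(Y) = 3.49 - 1.15 = 2.34

2.34 bits


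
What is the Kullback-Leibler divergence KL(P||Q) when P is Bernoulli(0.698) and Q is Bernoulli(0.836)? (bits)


KL = p*log2(p/q) + (1-p)*log2((1-p)/(1-q)) = 0.698*log2(0.698/0.836) + 0.302*log2(0.302/0.164) = 0.0843

0.0843 bits


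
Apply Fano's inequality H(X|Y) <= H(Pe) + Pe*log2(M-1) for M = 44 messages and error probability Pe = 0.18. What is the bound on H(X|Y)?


H(Pe) = -Pe*log2(Pe) - (1-Pe)*log2(1-Pe) = -0.18*log2(0.18) - 0.82*log2(0.82) = 0.445308 + 0.234769 = 0.6801. Pe*log2(M-1) = 0.18*log2(43) = 0.976728. Bound = H(Pe) + Pe*log2(M-1) = 0.445308 + 0.234769 + 0.976728 = 1.6568

1.6568 bits


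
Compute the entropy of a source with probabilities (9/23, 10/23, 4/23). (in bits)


H = -sum(p_i * log2(p_i)). Terms: -(9/23)*log2(9/23) = 0.529684; -(10/23)*log2(10/23) = 0.522450; -(4/23)*log2(4/23) = 0.438880. H = 0.529684 + 0.522450 + 0.438880 = 1.491

1.491 bits


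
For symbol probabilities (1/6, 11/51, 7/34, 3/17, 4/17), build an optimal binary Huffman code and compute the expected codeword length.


Huffman construction (repeatedly merge the two least-probable nodes; each merge adds 1 bit to every symbol beneath it): 1/6 + 3/17 = 35/102; 7/34 + 11/51 = 43/102; 4/17 + 35/102 = 59/102; 43/102 + 59/102 = 1. Resulting codeword lengths (in the order the probabilities were given): (3, 2, 2, 3, 2). L_avg = sum(p_i * l_i) = 1/6*3 + 11/51*2 + 7/34*2 + 3/17*3 + 4/17*2 = 239/102 = 2.3431

2.3431 bits


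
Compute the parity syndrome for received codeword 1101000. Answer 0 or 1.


Syndrome = XOR of all bits = 1 XOR 1 XOR 0 XOR 1 XOR 0 XOR 0 XOR 0 = 1

1


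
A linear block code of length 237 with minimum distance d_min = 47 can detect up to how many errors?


Detection capability = d_min - 1 = 47 - 1 = 46

46 errors


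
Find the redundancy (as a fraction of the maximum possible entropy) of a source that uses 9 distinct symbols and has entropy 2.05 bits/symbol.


H_max = log2(K) = log2(9) = 3.1699 bits/symbol. Redundancy = 1 - H/H_max = 1 - 2.05/3.1699 = 1 - 0.6467 = 0.3533

0.3533


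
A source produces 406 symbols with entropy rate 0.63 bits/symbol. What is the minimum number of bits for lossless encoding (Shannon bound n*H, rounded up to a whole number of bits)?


Minimum bits >= n * H = 406 * 0.63 = 255.78, rounded up to a whole number of bits = 256

256 bits


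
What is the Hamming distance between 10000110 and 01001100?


Count differing positions: ^ ^ . . ^ . ^ . = 4 differences

4


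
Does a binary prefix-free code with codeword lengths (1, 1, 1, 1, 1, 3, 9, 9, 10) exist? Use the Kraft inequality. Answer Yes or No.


Kraft sum = sum(2^(-l_i)) = 2.6299, need <= 1. Result: violated (a binary prefix-free code with these lengths cannot exist)

No


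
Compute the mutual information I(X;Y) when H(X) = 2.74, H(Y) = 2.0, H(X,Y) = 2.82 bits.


I(X;Y) = H(X) + H(Y) - H(X,Y) = 2.74 + 2.0 - 2.82 = 1.92

1.92 bits


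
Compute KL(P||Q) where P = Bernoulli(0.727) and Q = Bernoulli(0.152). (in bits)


KL = p*log2(p/q) + (1-p)*log2((1-p)/(1-q)) = 0.727*log2(0.727/0.152) + 0.273*log2(0.273/0.848) = 1.1951

1.1951 bits


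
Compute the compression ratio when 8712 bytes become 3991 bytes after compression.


Ratio = original / compressed = 8712 / 3991 = 2.1829

2.1829


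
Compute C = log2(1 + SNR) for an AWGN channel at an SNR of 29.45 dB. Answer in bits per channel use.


SNR_linear = 10^(29.45/10) = 881.0489; C = log2(1 + SNR_linear) = log2(1 + 881.0489) = 9.7847

9.7847 bits/channel use


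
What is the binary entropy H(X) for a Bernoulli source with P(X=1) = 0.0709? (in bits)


H = -p*log2(p) - (1-p)*log2(1-p). -0.0709*log2(0.0709) = 0.270701; -0.9291*log2(0.9291) = 0.098572. H = 0.270701 + 0.098572 = 0.3693

0.3693 bits


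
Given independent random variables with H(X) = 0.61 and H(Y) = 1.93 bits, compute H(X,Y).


For independent variables, H(X,Y) = H(X) + H(Y) = 0.61 + 1.93 = 2.54

2.54 bits


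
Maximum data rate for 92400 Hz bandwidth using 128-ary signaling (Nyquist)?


Rate = 2 * B * log2(M) = 2 * 92400 * 7.0 = 1293600.0

1293600.0 bps


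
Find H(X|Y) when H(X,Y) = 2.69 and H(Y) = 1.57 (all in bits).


H(X|Y) = H(X,Y) - H(Y) = 2.69 - 1.57 = 1.12

1.12 bits


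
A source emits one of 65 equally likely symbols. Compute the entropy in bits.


H = log2(n) = log2(65) = 6.0224

6.0224 bits


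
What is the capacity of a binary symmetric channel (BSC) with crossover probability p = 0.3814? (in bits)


H(p) = -p*log2(p) - (1-p)*log2(1-p) = -0.3814*log2(0.3814) - 0.6186*log2(0.6186) = 0.530384 + 0.428641 = 0.959. C = 1 - H(p) = 1 - 0.959 = 0.041

0.041 bits


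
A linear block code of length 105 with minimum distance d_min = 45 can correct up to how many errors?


Correction capability = floor((d-1)/2) = floor((45-1)/2) = 22

22 errors


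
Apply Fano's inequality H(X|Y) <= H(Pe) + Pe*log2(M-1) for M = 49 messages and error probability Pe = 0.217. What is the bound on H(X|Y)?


H(Pe) = -Pe*log2(Pe) - (1-Pe)*log2(1-Pe) = -0.217*log2(0.217) - 0.783*log2(0.783) = 0.478319 + 0.276333 = 0.7547. Pe*log2(M-1) = 0.217*log2(48) = 1.211937. Bound = H(Pe) + Pe*log2(M-1) = 0.478319 + 0.276333 + 1.211937 = 1.9666

1.9666 bits


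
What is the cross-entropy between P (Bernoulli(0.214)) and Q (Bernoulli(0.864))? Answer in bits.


H(P,Q) = -p*log2(q) - (1-p)*log2(1-q). -0.214*log2(0.864) = 0.045132; -0.786*log2(0.136) = 2.262361. H(P,Q) = 0.045132 + 2.262361 = 2.3075

2.3075 bits


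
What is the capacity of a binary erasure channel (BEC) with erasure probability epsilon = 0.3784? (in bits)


C = 1 - epsilon = 1 - 0.3784 = 0.6216

0.6216 bits


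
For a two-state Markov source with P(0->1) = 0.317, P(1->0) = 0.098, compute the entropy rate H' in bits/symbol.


Stationary distribution: pi_0 = p10/(p01+p10) = 0.2361, pi_1 = 0.7639. Entropy rate H' = pi_0*H(p01) + pi_1*H(p10) = 0.2361*0.9011 + 0.7639*0.4626 = 0.5662

0.5662 bits/symbol


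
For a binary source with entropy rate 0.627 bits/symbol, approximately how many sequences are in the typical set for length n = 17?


log2|A_typical| = nH = 17 * 0.627 = 10.659, so |A_typical| ~ 2^10.659 = 1.617e+03

1.617e+03


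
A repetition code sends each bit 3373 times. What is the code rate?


Rate = k/n = 1/3373

1/3373


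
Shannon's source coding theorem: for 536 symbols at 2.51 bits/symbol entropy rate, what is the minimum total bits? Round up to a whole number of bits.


Minimum bits >= n * H = 536 * 2.51 = 1345.36, rounded up to a whole number of bits = 1346

1346 bits


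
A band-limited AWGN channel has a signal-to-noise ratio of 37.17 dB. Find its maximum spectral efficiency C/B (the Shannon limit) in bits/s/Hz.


SNR_linear = 10^(37.17/10) = 5211.9471; C/B = log2(1 + SNR_linear) = log2(1 + 5211.9471) = 12.3479

12.3479 bits/s/Hz


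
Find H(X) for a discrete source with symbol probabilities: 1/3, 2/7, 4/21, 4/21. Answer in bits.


H = -sum(p_i * log2(p_i)). Terms: -(1/3)*log2(1/3) = 0.528321; -(2/7)*log2(2/7) = 0.516387; -(4/21)*log2(4/21) = 0.455680; -(4/21)*log2(4/21) = 0.455680. H = 0.528321 + 0.516387 + 0.455680 + 0.455680 = 1.9561

1.9561 bits


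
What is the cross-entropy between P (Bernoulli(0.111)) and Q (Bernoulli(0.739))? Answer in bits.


H(P,Q) = -p*log2(q) - (1-p)*log2(1-q). -0.111*log2(0.739) = 0.048435; -0.889*log2(0.261) = 1.722774. H(P,Q) = 0.048435 + 1.722774 = 1.7712

1.7712 bits


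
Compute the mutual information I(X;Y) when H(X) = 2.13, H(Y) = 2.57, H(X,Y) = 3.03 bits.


I(X;Y) = H(X) + H(Y) - H(X,Y) = 2.13 + 2.57 - 3.03 = 1.67

1.67 bits


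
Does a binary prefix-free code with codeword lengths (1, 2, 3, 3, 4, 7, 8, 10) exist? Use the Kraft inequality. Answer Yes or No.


Kraft sum = sum(2^(-l_i)) = 1.0752, need <= 1. Result: violated (a binary prefix-free code with these lengths cannot exist)

No


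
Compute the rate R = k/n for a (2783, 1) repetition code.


Rate = k/n = 1/2783

1/2783


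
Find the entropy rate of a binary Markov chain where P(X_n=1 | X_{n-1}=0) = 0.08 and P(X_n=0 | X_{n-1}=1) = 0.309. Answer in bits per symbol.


Stationary distribution: pi_0 = p10/(p01+p10) = 0.7943, pi_1 = 0.2057. Entropy rate H' = pi_0*H(p01) + pi_1*H(p10) = 0.7943*0.4022 + 0.2057*0.892 = 0.5029

0.5029 bits/symbol


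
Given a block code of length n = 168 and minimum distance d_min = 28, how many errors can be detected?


Detection capability = d_min - 1 = 28 - 1 = 27

27 errors


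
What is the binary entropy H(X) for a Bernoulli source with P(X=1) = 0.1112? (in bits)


H = -p*log2(p) - (1-p)*log2(1-p). -0.1112*log2(0.1112) = 0.352367; -0.8888*log2(0.8888) = 0.151158. H = 0.352367 + 0.151158 = 0.5035

0.5035 bits


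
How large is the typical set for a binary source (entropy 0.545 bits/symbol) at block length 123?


log2|A_typical| = nH = 123 * 0.545 = 67.035, so |A_typical| ~ 2^67.035 = 1.512e+20

1.512e+20


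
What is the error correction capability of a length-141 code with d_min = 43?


Correction capability = floor((d-1)/2) = floor((43-1)/2) = 21

21 errors


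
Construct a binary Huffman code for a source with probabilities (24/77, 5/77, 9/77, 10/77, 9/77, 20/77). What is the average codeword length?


Huffman construction (repeatedly merge the two least-probable nodes; each merge adds 1 bit to every symbol beneath it): 5/77 + 9/77 = 2/11; 9/77 + 10/77 = 19/77; 2/11 + 19/77 = 3/7; 20/77 + 24/77 = 4/7; 3/7 + 4/7 = 1. Resulting codeword lengths (in the order the probabilities were given): (2, 3, 3, 3, 3, 2). L_avg = sum(p_i * l_i) = 24/77*2 + 5/77*3 + 9/77*3 + 10/77*3 + 9/77*3 + 20/77*2 = 17/7 = 2.4286

2.4286 bits


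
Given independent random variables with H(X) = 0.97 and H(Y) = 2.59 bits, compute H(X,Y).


For independent variables, H(X,Y) = H(X) + H(Y) = 0.97 + 2.59 = 3.56

3.56 bits


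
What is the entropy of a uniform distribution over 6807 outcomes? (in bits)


H = log2(n) = log2(6807) = 12.7328

12.7328 bits


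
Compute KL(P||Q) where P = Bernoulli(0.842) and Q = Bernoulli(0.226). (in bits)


KL = p*log2(p/q) + (1-p)*log2((1-p)/(1-q)) = 0.842*log2(0.842/0.226) + 0.158*log2(0.158/0.774) = 1.2355

1.2355 bits


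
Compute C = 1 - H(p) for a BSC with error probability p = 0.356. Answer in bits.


H(p) = -p*log2(p) - (1-p)*log2(1-p) = -0.356*log2(0.356) - 0.644*log2(0.644) = 0.530458 + 0.408855 = 0.9393. C = 1 - H(p) = 1 - 0.9393 = 0.0607

0.0607 bits


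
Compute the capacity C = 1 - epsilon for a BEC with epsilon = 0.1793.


C = 1 - epsilon = 1 - 0.1793 = 0.8207

0.8207 bits


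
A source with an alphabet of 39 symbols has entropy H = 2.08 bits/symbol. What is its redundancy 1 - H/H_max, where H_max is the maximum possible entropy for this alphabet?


H_max = log2(K) = log2(39) = 5.2854 bits/symbol. Redundancy = 1 - H/H_max = 1 - 2.08/5.2854 = 1 - 0.3935 = 0.6065

0.6065


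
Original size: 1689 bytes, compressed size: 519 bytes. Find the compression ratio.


Ratio = original / compressed = 1689 / 519 = 3.2543

3.2543


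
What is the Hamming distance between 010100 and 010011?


Count differing positions: . . . ^ ^ ^ = 3 differences

3


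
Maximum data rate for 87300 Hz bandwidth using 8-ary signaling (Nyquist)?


Rate = 2 * B * log2(M) = 2 * 87300 * 3.0 = 523800.0

523800.0 bps


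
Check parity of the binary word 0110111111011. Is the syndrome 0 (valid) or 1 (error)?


Syndrome = XOR of all bits = 0 XOR 1 XOR 1 XOR 0 XOR 1 XOR 1 XOR 1 XOR 1 XOR 1 XOR 1 XOR 0 XOR 1 XOR 1 = 0

0


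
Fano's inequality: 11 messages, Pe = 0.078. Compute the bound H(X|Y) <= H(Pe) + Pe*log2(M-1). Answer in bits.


H(Pe) = -Pe*log2(Pe) - (1-Pe)*log2(1-Pe) = -0.078*log2(0.078) - 0.922*log2(0.922) = 0.287070 + 0.108023 = 0.3951. Pe*log2(M-1) = 0.078*log2(10) = 0.259110. Bound = H(Pe) + Pe*log2(M-1) = 0.287070 + 0.108023 + 0.259110 = 0.6542

0.6542 bits


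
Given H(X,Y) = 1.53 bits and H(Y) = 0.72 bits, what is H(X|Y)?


H(X|Y) = H(X,Y) - H(Y) = 1.53 - 0.72 = 0.81

0.81 bits


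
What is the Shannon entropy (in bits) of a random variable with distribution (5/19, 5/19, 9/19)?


H = -sum(p_i * log2(p_i)). Terms: -(5/19)*log2(5/19) = 0.506842; -(5/19)*log2(5/19) = 0.506842; -(9/19)*log2(9/19) = 0.510633. H = 0.506842 + 0.506842 + 0.510633 = 1.5243

1.5243 bits


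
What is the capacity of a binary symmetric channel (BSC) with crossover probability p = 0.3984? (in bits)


H(p) = -p*log2(p) - (1-p)*log2(1-p) = -0.3984*log2(0.3984) - 0.6016*log2(0.6016) = 0.528960 + 0.441047 = 0.97. C = 1 - H(p) = 1 - 0.97 = 0.03

0.03 bits


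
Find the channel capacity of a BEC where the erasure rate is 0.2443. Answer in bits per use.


C = 1 - epsilon = 1 - 0.2443 = 0.7557

0.7557 bits


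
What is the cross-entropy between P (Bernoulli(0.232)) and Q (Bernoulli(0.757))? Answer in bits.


H(P,Q) = -p*log2(q) - (1-p)*log2(1-q). -0.232*log2(0.757) = 0.093179; -0.768*log2(0.243) = 1.567466. H(P,Q) = 0.093179 + 1.567466 = 1.6606

1.6606 bits


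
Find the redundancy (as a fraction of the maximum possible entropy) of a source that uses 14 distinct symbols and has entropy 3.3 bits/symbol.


H_max = log2(K) = log2(14) = 3.8074 bits/symbol. Redundancy = 1 - H/H_max = 1 - 3.3/3.8074 = 1 - 0.8667 = 0.1333

0.1333


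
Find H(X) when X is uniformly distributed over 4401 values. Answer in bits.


H = log2(n) = log2(4401) = 12.1036

12.1036 bits


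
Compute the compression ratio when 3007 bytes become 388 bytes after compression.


Ratio = original / compressed = 3007 / 388 = 7.75

7.75


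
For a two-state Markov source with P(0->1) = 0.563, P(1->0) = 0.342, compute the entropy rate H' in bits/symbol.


Stationary distribution: pi_0 = p10/(p01+p10) = 0.3779, pi_1 = 0.6221. Entropy rate H' = pi_0*H(p01) + pi_1*H(p10) = 0.3779*0.9885 + 0.6221*0.9267 = 0.9501

0.9501 bits/symbol


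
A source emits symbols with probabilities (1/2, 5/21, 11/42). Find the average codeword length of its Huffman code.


Huffman construction (repeatedly merge the two least-probable nodes; each merge adds 1 bit to every symbol beneath it): 5/21 + 11/42 = 1/2; 1/2 + 1/2 = 1. Resulting codeword lengths (in the order the probabilities were given): (1, 2, 2). L_avg = sum(p_i * l_i) = 1/2*1 + 5/21*2 + 11/42*2 = 3/2 = 1.5

1.5 bits


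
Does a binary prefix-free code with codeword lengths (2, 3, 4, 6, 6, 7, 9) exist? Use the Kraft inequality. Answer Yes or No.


Kraft sum = sum(2^(-l_i)) = 0.4785, need <= 1. Result: satisfied (a binary prefix-free code with these lengths exists)

Yes


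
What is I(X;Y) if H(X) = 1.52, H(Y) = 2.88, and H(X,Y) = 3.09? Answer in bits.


I(X;Y) = H(X) + H(Y) - H(X,Y) = 1.52 + 2.88 - 3.09 = 1.31

1.31 bits


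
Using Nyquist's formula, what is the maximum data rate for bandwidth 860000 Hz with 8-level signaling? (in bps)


Rate = 2 * B * log2(M) = 2 * 860000 * 3.0 = 5160000.0

5160000.0 bps


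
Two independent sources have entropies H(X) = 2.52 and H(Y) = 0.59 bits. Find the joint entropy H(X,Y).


For independent variables, H(X,Y) = H(X) + H(Y) = 2.52 + 0.59 = 3.11

3.11 bits


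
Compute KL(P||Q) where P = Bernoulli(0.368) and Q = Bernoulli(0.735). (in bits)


KL = p*log2(p/q) + (1-p)*log2((1-p)/(1-q)) = 0.368*log2(0.368/0.735) + 0.632*log2(0.632/0.265) = 0.4252

0.4252 bits


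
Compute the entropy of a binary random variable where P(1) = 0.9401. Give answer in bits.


H = -p*log2(p) - (1-p)*log2(1-p). -0.9401*log2(0.9401) = 0.083776; -0.0599*log2(0.0599) = 0.243272. H = 0.083776 + 0.243272 = 0.327

0.327 bits


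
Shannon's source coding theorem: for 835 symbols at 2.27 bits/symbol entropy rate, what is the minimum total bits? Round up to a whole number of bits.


Minimum bits >= n * H = 835 * 2.27 = 1895.45, rounded up to a whole number of bits = 1896

1896 bits


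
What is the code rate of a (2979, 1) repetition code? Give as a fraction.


Rate = k/n = 1/2979

1/2979


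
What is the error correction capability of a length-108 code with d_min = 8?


Correction capability = floor((d-1)/2) = floor((8-1)/2) = 3

3 errors


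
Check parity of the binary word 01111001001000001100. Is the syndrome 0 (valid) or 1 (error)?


Syndrome = XOR of all bits = 0 XOR 1 XOR 1 XOR 1 XOR 1 XOR 0 XOR 0 XOR 1 XOR 0 XOR 0 XOR 1 XOR 0 XOR 0 XOR 0 XOR 0 XOR 0 XOR 1 XOR 1 XOR 0 XOR 0 = 0

0


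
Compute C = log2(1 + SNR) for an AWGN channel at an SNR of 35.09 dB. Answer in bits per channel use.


SNR_linear = 10^(35.09/10) = 3228.4941; C = log2(1 + SNR_linear) = log2(1 + 3228.4941) = 11.6571

11.6571 bits/channel use


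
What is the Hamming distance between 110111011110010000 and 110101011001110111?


Count differing positions: . . . . ^ . . . . ^ ^ ^ ^ . . ^ ^ ^ = 8 differences

8


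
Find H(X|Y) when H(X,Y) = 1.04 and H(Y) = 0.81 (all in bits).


H(X|Y) = H(X,Y) - H(Y) = 1.04 - 0.81 = 0.23

0.23 bits


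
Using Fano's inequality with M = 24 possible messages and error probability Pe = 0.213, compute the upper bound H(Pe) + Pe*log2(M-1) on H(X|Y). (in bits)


H(Pe) = -Pe*log2(Pe) - (1-Pe)*log2(1-Pe) = -0.213*log2(0.213) - 0.787*log2(0.787) = 0.475219 + 0.271959 = 0.7472. Pe*log2(M-1) = 0.213*log2(23) = 0.963519. Bound = H(Pe) + Pe*log2(M-1) = 0.475219 + 0.271959 + 0.963519 = 1.7107

1.7107 bits


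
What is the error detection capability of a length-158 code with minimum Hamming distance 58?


Detection capability = d_min - 1 = 58 - 1 = 57

57 errors


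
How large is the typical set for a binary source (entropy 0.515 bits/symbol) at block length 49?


log2|A_typical| = nH = 49 * 0.515 = 25.235, so |A_typical| ~ 2^25.235 = 3.949e+07

3.949e+07


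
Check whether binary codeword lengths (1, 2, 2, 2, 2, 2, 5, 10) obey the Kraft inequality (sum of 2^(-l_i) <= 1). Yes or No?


Kraft sum = sum(2^(-l_i)) = 1.7822, need <= 1. Result: violated (a binary prefix-free code with these lengths cannot exist)

No


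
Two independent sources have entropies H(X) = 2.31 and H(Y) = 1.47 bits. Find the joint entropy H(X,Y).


For independent variables, H(X,Y) = H(X) + H(Y) = 2.31 + 1.47 = 3.78

3.78 bits


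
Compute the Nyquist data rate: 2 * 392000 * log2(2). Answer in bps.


Rate = 2 * B * log2(M) = 2 * 392000 * 1.0 = 784000.0

784000.0 bps


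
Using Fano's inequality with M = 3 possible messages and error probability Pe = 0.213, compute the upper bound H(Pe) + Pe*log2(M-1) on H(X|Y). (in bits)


H(Pe) = -Pe*log2(Pe) - (1-Pe)*log2(1-Pe) = -0.213*log2(0.213) - 0.787*log2(0.787) = 0.475219 + 0.271959 = 0.7472. Pe*log2(M-1) = 0.213*log2(2) = 0.213000. Bound = H(Pe) + Pe*log2(M-1) = 0.475219 + 0.271959 + 0.213000 = 0.9602

0.9602 bits


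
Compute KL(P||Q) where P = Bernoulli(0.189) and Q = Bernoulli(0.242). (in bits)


KL = p*log2(p/q) + (1-p)*log2((1-p)/(1-q)) = 0.189*log2(0.189/0.242) + 0.811*log2(0.811/0.758) = 0.0117

0.0117 bits


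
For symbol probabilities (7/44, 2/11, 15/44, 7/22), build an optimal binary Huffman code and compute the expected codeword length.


Huffman construction (repeatedly merge the two least-probable nodes; each merge adds 1 bit to every symbol beneath it): 7/44 + 2/11 = 15/44; 7/22 + 15/44 = 29/44; 15/44 + 29/44 = 1. Resulting codeword lengths (in the order the probabilities were given): (2, 2, 2, 2). L_avg = sum(p_i * l_i) = 7/44*2 + 2/11*2 + 15/44*2 + 7/22*2 = 2

2.0 bits


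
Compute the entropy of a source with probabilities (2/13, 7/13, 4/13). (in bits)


H = -sum(p_i * log2(p_i)). Terms: -(2/13)*log2(2/13) = 0.415452; -(7/13)*log2(7/13) = 0.480892; -(4/13)*log2(4/13) = 0.523212. H = 0.415452 + 0.480892 + 0.523212 = 1.4196

1.4196 bits


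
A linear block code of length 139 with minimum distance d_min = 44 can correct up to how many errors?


Correction capability = floor((d-1)/2) = floor((44-1)/2) = 21

21 errors


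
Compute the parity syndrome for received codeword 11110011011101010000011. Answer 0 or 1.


Syndrome = XOR of all bits = 1 XOR 1 XOR 1 XOR 1 XOR 0 XOR 0 XOR 1 XOR 1 XOR 0 XOR 1 XOR 1 XOR 1 XOR 0 XOR 1 XOR 0 XOR 1 XOR 0 XOR 0 XOR 0 XOR 0 XOR 0 XOR 1 XOR 1 = 1

1


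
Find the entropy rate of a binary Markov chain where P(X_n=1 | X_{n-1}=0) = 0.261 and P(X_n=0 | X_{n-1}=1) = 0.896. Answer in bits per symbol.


Stationary distribution: pi_0 = p10/(p01+p10) = 0.7744, pi_1 = 0.2256. Entropy rate H' = pi_0*H(p01) + pi_1*H(p10) = 0.7744*0.8283 + 0.2256*0.4815 = 0.75

0.75 bits/symbol


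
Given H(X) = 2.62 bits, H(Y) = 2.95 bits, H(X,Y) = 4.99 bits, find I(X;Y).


I(X;Y) = H(X) + H(Y) - H(X,Y) = 2.62 + 2.95 - 4.99 = 0.58

0.58 bits


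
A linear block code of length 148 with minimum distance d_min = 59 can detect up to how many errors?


Detection capability = d_min - 1 = 59 - 1 = 58

58 errors


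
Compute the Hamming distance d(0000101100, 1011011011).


Count differing positions: ^ . ^ ^ ^ ^ . ^ ^ ^ = 8 differences

8


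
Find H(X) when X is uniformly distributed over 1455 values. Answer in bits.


H = log2(n) = log2(1455) = 10.5068

10.5068 bits


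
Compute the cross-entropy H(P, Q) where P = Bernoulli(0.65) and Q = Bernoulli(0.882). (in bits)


H(P,Q) = -p*log2(q) - (1-p)*log2(1-q). -0.65*log2(0.882) = 0.117747; -0.35*log2(0.118) = 1.079099. H(P,Q) = 0.117747 + 1.079099 = 1.1968

1.1968 bits


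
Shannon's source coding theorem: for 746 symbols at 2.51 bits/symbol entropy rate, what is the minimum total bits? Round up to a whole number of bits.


Minimum bits >= n * H = 746 * 2.51 = 1872.46, rounded up to a whole number of bits = 1873

1873 bits


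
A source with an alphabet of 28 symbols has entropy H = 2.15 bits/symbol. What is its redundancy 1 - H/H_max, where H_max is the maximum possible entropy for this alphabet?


H_max = log2(K) = log2(28) = 4.8074 bits/symbol. Redundancy = 1 - H/H_max = 1 - 2.15/4.8074 = 1 - 0.4472 = 0.5528

0.5528


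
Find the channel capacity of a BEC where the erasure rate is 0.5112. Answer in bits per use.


C = 1 - epsilon = 1 - 0.5112 = 0.4888

0.4888 bits


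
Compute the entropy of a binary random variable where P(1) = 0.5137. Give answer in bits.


H = -p*log2(p) - (1-p)*log2(1-p). -0.5137*log2(0.5137) = 0.493667; -0.4863*log2(0.4863) = 0.505792. H = 0.493667 + 0.505792 = 0.9995

0.9995 bits


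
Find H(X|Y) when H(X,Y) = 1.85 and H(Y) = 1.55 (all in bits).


H(X|Y) = H(X,Y) - H(Y) = 1.85 - 1.55 = 0.3

0.3 bits


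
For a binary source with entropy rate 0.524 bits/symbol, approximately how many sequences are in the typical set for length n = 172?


log2|A_typical| = nH = 172 * 0.524 = 90.128, so |A_typical| ~ 2^90.128 = 1.353e+27

1.353e+27


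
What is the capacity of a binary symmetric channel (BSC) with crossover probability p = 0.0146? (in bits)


H(p) = -p*log2(p) - (1-p)*log2(1-p) = -0.0146*log2(0.0146) - 0.9854*log2(0.9854) = 0.089029 + 0.020909 = 0.1099. C = 1 - H(p) = 1 - 0.1099 = 0.8901

0.8901 bits


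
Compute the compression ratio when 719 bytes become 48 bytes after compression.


Ratio = original / compressed = 719 / 48 = 14.9792

14.9792


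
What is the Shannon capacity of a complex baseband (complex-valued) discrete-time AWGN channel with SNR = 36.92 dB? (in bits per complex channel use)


SNR_linear = 10^(36.92/10) = 4920.3954; C = log2(1 + SNR_linear) = log2(1 + 4920.3954) = 12.2649

12.2649 bits/channel use


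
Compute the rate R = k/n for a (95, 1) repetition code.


Rate = k/n = 1/95

1/95


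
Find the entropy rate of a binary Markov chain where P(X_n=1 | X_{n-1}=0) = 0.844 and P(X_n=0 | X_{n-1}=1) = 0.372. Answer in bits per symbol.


Stationary distribution: pi_0 = p10/(p01+p10) = 0.3059, pi_1 = 0.6941. Entropy rate H' = pi_0*H(p01) + pi_1*H(p10) = 0.3059*0.6247 + 0.6941*0.9522 = 0.852

0.852 bits/symbol


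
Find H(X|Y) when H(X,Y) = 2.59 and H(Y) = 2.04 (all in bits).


H(X|Y) = H(X,Y) - H(Y) = 2.59 - 2.04 = 0.55

0.55 bits


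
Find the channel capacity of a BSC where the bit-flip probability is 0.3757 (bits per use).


H(p) = -p*log2(p) - (1-p)*log2(1-p) = -0.3757*log2(0.3757) - 0.6243*log2(0.6243) = 0.530619 + 0.424330 = 0.9549. C = 1 - H(p) = 1 - 0.9549 = 0.0451

0.0451 bits


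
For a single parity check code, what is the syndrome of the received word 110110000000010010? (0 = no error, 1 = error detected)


Syndrome = XOR of all bits = 1 XOR 1 XOR 0 XOR 1 XOR 1 XOR 0 XOR 0 XOR 0 XOR 0 XOR 0 XOR 0 XOR 0 XOR 0 XOR 1 XOR 0 XOR 0 XOR 1 XOR 0 = 0

0


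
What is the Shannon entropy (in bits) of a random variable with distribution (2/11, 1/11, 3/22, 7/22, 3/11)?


H = -sum(p_i * log2(p_i)). Terms: -(2/11)*log2(2/11) = 0.447169; -(1/11)*log2(1/11) = 0.314494; -(3/22)*log2(3/22) = 0.391973; -(7/22)*log2(7/22) = 0.525661; -(3/11)*log2(3/11) = 0.511219. H = 0.447169 + 0.314494 + 0.391973 + 0.525661 + 0.511219 = 2.1905

2.1905 bits


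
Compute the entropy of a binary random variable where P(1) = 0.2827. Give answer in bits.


H = -p*log2(p) - (1-p)*log2(1-p). -0.2827*log2(0.2827) = 0.515265; -0.7173*log2(0.7173) = 0.343839. H = 0.515265 + 0.343839 = 0.8591

0.8591 bits


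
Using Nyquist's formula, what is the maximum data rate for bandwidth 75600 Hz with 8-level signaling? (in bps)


Rate = 2 * B * log2(M) = 2 * 75600 * 3.0 = 453600.0

453600.0 bps


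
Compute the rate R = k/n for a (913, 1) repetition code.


Rate = k/n = 1/913

1/913


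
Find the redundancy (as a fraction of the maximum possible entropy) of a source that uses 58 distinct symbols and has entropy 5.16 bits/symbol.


H_max = log2(K) = log2(58) = 5.858 bits/symbol. Redundancy = 1 - H/H_max = 1 - 5.16/5.858 = 1 - 0.8808 = 0.1192

0.1192


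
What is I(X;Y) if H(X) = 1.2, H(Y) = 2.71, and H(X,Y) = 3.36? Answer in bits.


I(X;Y) = H(X) + H(Y) - H(X,Y) = 1.2 + 2.71 - 3.36 = 0.55

0.55 bits


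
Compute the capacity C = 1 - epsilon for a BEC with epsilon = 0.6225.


C = 1 - epsilon = 1 - 0.6225 = 0.3775

0.3775 bits


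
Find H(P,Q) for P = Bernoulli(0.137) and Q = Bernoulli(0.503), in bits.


H(P,Q) = -p*log2(q) - (1-p)*log2(1-q). -0.137*log2(0.503) = 0.135818; -0.863*log2(0.497) = 0.870493. H(P,Q) = 0.135818 + 0.870493 = 1.0063

1.0063 bits


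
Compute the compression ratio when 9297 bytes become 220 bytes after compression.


Ratio = original / compressed = 9297 / 220 = 42.2591

42.2591


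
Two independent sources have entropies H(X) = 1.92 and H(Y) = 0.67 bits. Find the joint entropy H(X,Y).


For independent variables, H(X,Y) = H(X) + H(Y) = 1.92 + 0.67 = 2.59

2.59 bits


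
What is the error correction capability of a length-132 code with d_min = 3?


Correction capability = floor((d-1)/2) = floor((3-1)/2) = 1

1 errors


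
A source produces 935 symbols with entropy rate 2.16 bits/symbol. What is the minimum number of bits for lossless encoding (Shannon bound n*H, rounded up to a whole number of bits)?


Minimum bits >= n * H = 935 * 2.16 = 2019.6, rounded up to a whole number of bits = 2020

2020 bits


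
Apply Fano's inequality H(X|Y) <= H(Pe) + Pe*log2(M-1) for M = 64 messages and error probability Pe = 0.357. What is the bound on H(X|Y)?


H(Pe) = -Pe*log2(Pe) - (1-Pe)*log2(1-Pe) = -0.357*log2(0.357) - 0.643*log2(0.643) = 0.530503 + 0.409661 = 0.9402. Pe*log2(M-1) = 0.357*log2(63) = 2.133889. Bound = H(Pe) + Pe*log2(M-1) = 0.530503 + 0.409661 + 2.133889 = 3.0741

3.0741 bits


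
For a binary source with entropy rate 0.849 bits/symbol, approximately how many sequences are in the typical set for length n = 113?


log2|A_typical| = nH = 113 * 0.849 = 95.937, so |A_typical| ~ 2^95.937 = 7.584e+28

7.584e+28


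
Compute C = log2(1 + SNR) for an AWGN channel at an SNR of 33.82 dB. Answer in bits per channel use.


SNR_linear = 10^(33.82/10) = 2409.9054; C = log2(1 + SNR_linear) = log2(1 + 2409.9054) = 11.2354

11.2354 bits/channel use


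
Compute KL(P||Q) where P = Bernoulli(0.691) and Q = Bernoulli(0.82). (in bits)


KL = p*log2(p/q) + (1-p)*log2((1-p)/(1-q)) = 0.691*log2(0.691/0.82) + 0.309*log2(0.309/0.18) = 0.0703

0.0703 bits


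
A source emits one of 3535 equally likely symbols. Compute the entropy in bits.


H = log2(n) = log2(3535) = 11.7875

11.7875 bits


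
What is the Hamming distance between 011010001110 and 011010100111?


Count differing positions: . . . . . . ^ . ^ . . ^ = 3 differences

3


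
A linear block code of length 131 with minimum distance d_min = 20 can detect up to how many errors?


Detection capability = d_min - 1 = 20 - 1 = 19

19 errors


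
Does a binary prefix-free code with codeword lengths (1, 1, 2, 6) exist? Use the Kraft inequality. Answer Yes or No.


Kraft sum = sum(2^(-l_i)) = 1.2656, need <= 1. Result: violated (a binary prefix-free code with these lengths cannot exist)

No


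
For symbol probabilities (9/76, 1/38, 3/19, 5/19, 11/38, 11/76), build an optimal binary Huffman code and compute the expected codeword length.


Huffman construction (repeatedly merge the two least-probable nodes; each merge adds 1 bit to every symbol beneath it): 1/38 + 9/76 = 11/76; 11/76 + 11/76 = 11/38; 3/19 + 5/19 = 8/19; 11/38 + 11/38 = 11/19; 8/19 + 11/19 = 1. Resulting codeword lengths (in the order the probabilities were given): (4, 4, 2, 2, 2, 3). L_avg = sum(p_i * l_i) = 9/76*4 + 1/38*4 + 3/19*2 + 5/19*2 + 11/38*2 + 11/76*3 = 185/76 = 2.4342

2.4342 bits


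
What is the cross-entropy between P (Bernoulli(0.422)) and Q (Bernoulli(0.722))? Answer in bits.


H(P,Q) = -p*log2(q) - (1-p)*log2(1-q). -0.422*log2(0.722) = 0.198310; -0.578*log2(0.278) = 1.067475. H(P,Q) = 0.198310 + 1.067475 = 1.2658

1.2658 bits


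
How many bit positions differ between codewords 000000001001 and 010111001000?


Count differing positions: . ^ . ^ ^ ^ . . . . . ^ = 5 differences

5


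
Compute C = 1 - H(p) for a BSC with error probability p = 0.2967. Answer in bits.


H(p) = -p*log2(p) - (1-p)*log2(1-p) = -0.2967*log2(0.2967) - 0.7033*log2(0.7033) = 0.520092 + 0.357127 = 0.8772. C = 1 - H(p) = 1 - 0.8772 = 0.1228

0.1228 bits


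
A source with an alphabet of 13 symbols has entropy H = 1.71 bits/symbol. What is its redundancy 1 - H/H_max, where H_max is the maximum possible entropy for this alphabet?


H_max = log2(K) = log2(13) = 3.7004 bits/symbol. Redundancy = 1 - H/H_max = 1 - 1.71/3.7004 = 1 - 0.4621 = 0.5379

0.5379


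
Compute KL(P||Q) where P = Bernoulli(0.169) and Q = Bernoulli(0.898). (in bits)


KL = p*log2(p/q) + (1-p)*log2((1-p)/(1-q)) = 0.169*log2(0.169/0.898) + 0.831*log2(0.831/0.102) = 2.1076

2.1076 bits


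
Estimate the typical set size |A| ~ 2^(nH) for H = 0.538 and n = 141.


log2|A_typical| = nH = 141 * 0.538 = 75.858, so |A_typical| ~ 2^75.858 = 6.848e+22

6.848e+22


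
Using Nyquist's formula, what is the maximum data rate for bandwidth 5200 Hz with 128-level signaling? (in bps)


Rate = 2 * B * log2(M) = 2 * 5200 * 7.0 = 72800.0

72800.0 bps


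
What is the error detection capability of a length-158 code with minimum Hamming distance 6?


Detection capability = d_min - 1 = 6 - 1 = 5

5 errors


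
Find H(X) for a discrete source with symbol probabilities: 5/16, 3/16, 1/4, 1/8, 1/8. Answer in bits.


H = -sum(p_i * log2(p_i)). Terms: -(5/16)*log2(5/16) = 0.524397; -(3/16)*log2(3/16) = 0.452820; -(1/4)*log2(1/4) = 0.500000; -(1/8)*log2(1/8) = 0.375000; -(1/8)*log2(1/8) = 0.375000. H = 0.524397 + 0.452820 + 0.500000 + 0.375000 + 0.375000 = 2.2272

2.2272 bits


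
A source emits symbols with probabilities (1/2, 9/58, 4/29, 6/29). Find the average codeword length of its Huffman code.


Huffman construction (repeatedly merge the two least-probable nodes; each merge adds 1 bit to every symbol beneath it): 4/29 + 9/58 = 17/58; 6/29 + 17/58 = 1/2; 1/2 + 1/2 = 1. Resulting codeword lengths (in the order the probabilities were given): (1, 3, 3, 2). L_avg = sum(p_i * l_i) = 1/2*1 + 9/58*3 + 4/29*3 + 6/29*2 = 52/29 = 1.7931

1.7931 bits


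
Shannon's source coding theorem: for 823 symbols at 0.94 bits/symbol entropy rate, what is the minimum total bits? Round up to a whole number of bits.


Minimum bits >= n * H = 823 * 0.94 = 773.62, rounded up to a whole number of bits = 774

774 bits


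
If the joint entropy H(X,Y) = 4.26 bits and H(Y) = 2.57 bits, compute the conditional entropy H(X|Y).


H(X|Y) = H(X,Y) - H(Y) = 4.26 - 2.57 = 1.69

1.69 bits


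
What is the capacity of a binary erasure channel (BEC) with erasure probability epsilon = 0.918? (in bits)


C = 1 - epsilon = 1 - 0.918 = 0.082

0.082 bits


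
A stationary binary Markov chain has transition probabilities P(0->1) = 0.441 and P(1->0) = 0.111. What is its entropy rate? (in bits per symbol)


Stationary distribution: pi_0 = p10/(p01+p10) = 0.2011, pi_1 = 0.7989. Entropy rate H' = pi_0*H(p01) + pi_1*H(p10) = 0.2011*0.9899 + 0.7989*0.5029 = 0.6009

0.6009 bits/symbol


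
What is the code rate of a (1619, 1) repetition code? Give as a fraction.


Rate = k/n = 1/1619

1/1619


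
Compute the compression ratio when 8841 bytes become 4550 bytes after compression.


Ratio = original / compressed = 8841 / 4550 = 1.9431

1.9431


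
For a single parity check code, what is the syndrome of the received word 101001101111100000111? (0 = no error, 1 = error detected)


Syndrome = XOR of all bits = 1 XOR 0 XOR 1 XOR 0 XOR 0 XOR 1 XOR 1 XOR 0 XOR 1 XOR 1 XOR 1 XOR 1 XOR 1 XOR 0 XOR 0 XOR 0 XOR 0 XOR 0 XOR 1 XOR 1 XOR 1 = 0

0
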